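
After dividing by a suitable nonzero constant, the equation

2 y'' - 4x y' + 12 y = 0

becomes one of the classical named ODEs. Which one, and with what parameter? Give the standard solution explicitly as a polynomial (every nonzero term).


All three coefficients share the factor 2; dividing through by 2 gives  y'' - 2x y' + 6 y = 0.
This matches the Hermite equation y'' - 2x y' + 2n y = 0 with 2n = 6, so n = 3; the polynomial solution is H_3(x).
With y = sum_k a_k x^k, matching x^k gives (k+2)(k+1) a_{k+2} = 2(k - n) a_k = 2(k - 3) a_k. The right side vanishes at k = 3, so the series with the parity of 3 terminates at degree 3.
Standard normalization: leading coefficient of H_n is 2^n, so a_3 = 2^3 = 8. Work downward with a_k = (k+1)(k+2) a_{k+2} / (2(k - n)):
  a_1 = (2)(3)(8) / (2(1 - 3)) = 48/(-4) = -12
Hence H_3(x) = 8 x^3 - 12 x.

H_3(x); series = 8 x^3 - 12 x


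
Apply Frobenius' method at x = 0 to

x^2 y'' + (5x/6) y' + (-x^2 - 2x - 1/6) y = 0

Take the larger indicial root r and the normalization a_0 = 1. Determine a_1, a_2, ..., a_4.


Write in Frobenius form y'' + (p(x)/x) y' + (q(x)/x^2) y = 0:
  p(x) = 5/6,  q(x) = -x^2 - 2x - 1/6.
Indicial equation: r(r-1) + (5/6) r + (-1/6) = 0 -> roots r_1 = 1/2, r_2 = -1/3.
Take r = r_1 = 1/2. Let y(x) = x^r sum_{n>=0} a_n x^n with a_0 = 1.
Substitute y = x^r sum a_n x^n and match x^{r+n}. The recurrence is
  D(n) a_n - 2 a_{n-1} - 1 a_{n-2} = 0,  where D(n) = (r+n)(r+n-1) + (5/6)(r+n) + (-1/6).
  a_n = [2 a_{n-1} + 1 a_{n-2}] / D(n).
Since the indicial polynomial factors as (r - r_1)(r - r_2), D(n) = (r_1 + n - r_1)(r_1 + n - r_2) = n(n + 5/6).
Evaluating step by step (a_0 = 1):
  n = 1: D(1) = 1(1 + 5/6) = 11/6; numerator = 2(1) = 2; a_1 = (2)/(11/6) = 12/11
  n = 2: D(2) = 2(2 + 5/6) = 17/3; numerator = 2(12/11) + 1(1) = 35/11; a_2 = (35/11)/(17/3) = 105/187
  n = 3: D(3) = 3(3 + 5/6) = 23/2; numerator = 2(105/187) + 1(12/11) = 414/187; a_3 = (414/187)/(23/2) = 36/187
  n = 4: D(4) = 4(4 + 5/6) = 58/3; numerator = 2(36/187) + 1(105/187) = 177/187; a_4 = (177/187)/(58/3) = 531/10846

r = 1/2; a_0 = 1; a_1 = 12/11; a_2 = 105/187; a_3 = 36/187; a_4 = 531/10846


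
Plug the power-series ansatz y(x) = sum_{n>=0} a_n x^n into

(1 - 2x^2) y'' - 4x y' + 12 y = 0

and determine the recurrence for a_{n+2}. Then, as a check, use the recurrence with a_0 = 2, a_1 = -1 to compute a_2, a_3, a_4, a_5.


Substitute y = sum_n a_n x^n.
(1 - 2 x^2) y'' contributes (n+2)(n+1) a_{n+2} - 2 n(n-1) a_n at x^n.
-4 x y'(x) contributes -4 n a_n at x^n.
12 y(x) contributes 12 a_n at x^n.
Matching x^n: (n+2)(n+1) a_{n+2} + (-2 n(n-1) - 4 n + 12) a_n = 0.
Thus a_{n+2} = (2 n(n-1) + 4 n - 12) / ((n+1)(n+2)) * a_n.

Check with a_0 = 2, a_1 = -1 (apply the recurrence for n = 0, 1, 2, 3): a_0 = 2, a_1 = -1, a_2 = -12, a_3 = 4/3, a_4 = 0, a_5 = 4/5.

a_(n+2) = (2 n(n-1) + 4 n - 12) / ((n+1)(n+2)) * a_n; check: a_0 = 2, a_1 = -1, a_2 = -12, a_3 = 4/3, a_4 = 0, a_5 = 4/5


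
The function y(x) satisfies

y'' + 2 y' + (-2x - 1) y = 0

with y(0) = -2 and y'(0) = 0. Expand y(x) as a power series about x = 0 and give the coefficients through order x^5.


Ansatz: y(x) = sum_{n>=0} a_n x^n, so y'(x) = sum_{n>=1} n a_n x^(n-1) and y''(x) = sum_{n>=2} n(n-1) a_n x^(n-2).
Substitute into P(x) y'' + Q(x) y' + R(x) y = 0 with P(x) = 1, Q(x) = 2, R(x) = -2x - 1, and match powers of x.
Initial conditions: a_0 = -2, a_1 = 0.
Setting the coefficient of each power of x to zero and solving order by order (substituting the coefficients already found):
  x^0: 2 a_2 + 2 a_1 - a_0 = 0  ->  2 a_2 = -2 a_1 + a_0 = -2  ->  a_2 = -1
  x^1: 6 a_3 + 4 a_2 - a_1 - 2 a_0 = 0  ->  6 a_3 = -4 a_2 + a_1 + 2 a_0 = 0  ->  a_3 = 0
  x^2: 12 a_4 + 6 a_3 - a_2 - 2 a_1 = 0  ->  12 a_4 = -6 a_3 + a_2 + 2 a_1 = -1  ->  a_4 = -1/12
  x^3: 20 a_5 + 8 a_4 - a_3 - 2 a_2 = 0  ->  20 a_5 = -8 a_4 + a_3 + 2 a_2 = -4/3  ->  a_5 = -1/15
Truncated series: y(x) = -2 - x^2 - (1/12) x^4 - (1/15) x^5 + O(x^6).

a_0 = -2; a_1 = 0; a_2 = -1; a_3 = 0; a_4 = -1/12; a_5 = -1/15


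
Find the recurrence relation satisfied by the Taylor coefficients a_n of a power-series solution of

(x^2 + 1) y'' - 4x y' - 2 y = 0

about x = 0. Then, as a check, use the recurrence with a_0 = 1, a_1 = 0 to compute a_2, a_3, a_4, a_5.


Substitute y = sum_n a_n x^n.
(1 + 1 x^2) y'' contributes (n+2)(n+1) a_{n+2} + n(n-1) a_n at x^n.
-4 x y'(x) contributes -4 n a_n at x^n.
-2 y(x) contributes -2 a_n at x^n.
Matching x^n: (n+2)(n+1) a_{n+2} + (n(n-1) - 4 n - 2) a_n = 0.
Thus a_{n+2} = (-n(n-1) + 4 n + 2) / ((n+1)(n+2)) * a_n.

Check with a_0 = 1, a_1 = 0 (apply the recurrence for n = 0, 1, 2, 3): a_0 = 1, a_1 = 0, a_2 = 1, a_3 = 0, a_4 = 2/3, a_5 = 0.

a_(n+2) = (-n(n-1) + 4 n + 2) / ((n+1)(n+2)) * a_n; check: a_0 = 1, a_1 = 0, a_2 = 1, a_3 = 0, a_4 = 2/3, a_5 = 0


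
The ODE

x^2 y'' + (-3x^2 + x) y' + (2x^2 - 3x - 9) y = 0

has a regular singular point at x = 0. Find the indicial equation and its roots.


Divide by x^2 to reach normal form y'' + P_1(x) y' + P_2(x) y = 0 with P_1(x) = -3 + 1/x and P_2(x) = 2 - 3/x - 9/x^2.
x = 0 is a singular point because the y'-coefficient -3 + 1/x has a pole at x = 0 and the y-coefficient 2 - 3/x - 9/x^2 has a pole at x = 0.
It is a regular singular point because x P_1(x) = p(x) = 1 - 3x and x^2 P_2(x) = q(x) = 2x^2 - 3x - 9 are polynomials, hence analytic at x = 0.
p(0) = 1,  q(0) = -9.
Indicial equation: r(r-1) + p(0) r + q(0) = 0, i.e. r^2 + (p(0) - 1) r + q(0) = 0, i.e. r^2 - 9 = 0.
Discriminant: (0)^2 - 4(-9) = 36, so r = (0 ± 6)/2.
Solving: r_1 = 3, r_2 = -3.

indicial: r^2 - 9 = 0; roots r_1 = 3, r_2 = -3


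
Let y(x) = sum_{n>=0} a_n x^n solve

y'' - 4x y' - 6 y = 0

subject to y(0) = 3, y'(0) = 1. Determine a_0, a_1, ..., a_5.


Ansatz: y(x) = sum_{n>=0} a_n x^n, so y'(x) = sum_{n>=1} n a_n x^(n-1) and y''(x) = sum_{n>=2} n(n-1) a_n x^(n-2).
Substitute into P(x) y'' + Q(x) y' + R(x) y = 0 with P(x) = 1, Q(x) = -4x, R(x) = -6, and match powers of x.
Initial conditions: a_0 = 3, a_1 = 1.
Setting the coefficient of each power of x to zero and solving order by order (substituting the coefficients already found):
  x^0: 2 a_2 - 6 a_0 = 0  ->  2 a_2 = 6 a_0 = 18  ->  a_2 = 9
  x^1: 6 a_3 - 10 a_1 = 0  ->  6 a_3 = 10 a_1 = 10  ->  a_3 = 5/3
  x^2: 12 a_4 - 14 a_2 = 0  ->  12 a_4 = 14 a_2 = 126  ->  a_4 = 21/2
  x^3: 20 a_5 - 18 a_3 = 0  ->  20 a_5 = 18 a_3 = 30  ->  a_5 = 3/2
Truncated series: y(x) = 3 + x + 9 x^2 + (5/3) x^3 + (21/2) x^4 + (3/2) x^5 + O(x^6).

a_0 = 3; a_1 = 1; a_2 = 9; a_3 = 5/3; a_4 = 21/2; a_5 = 3/2


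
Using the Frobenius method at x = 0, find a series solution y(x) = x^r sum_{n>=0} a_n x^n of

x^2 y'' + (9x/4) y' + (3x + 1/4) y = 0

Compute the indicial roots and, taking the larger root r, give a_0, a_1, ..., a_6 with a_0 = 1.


Write in Frobenius form y'' + (p(x)/x) y' + (q(x)/x^2) y = 0:
  p(x) = 9/4,  q(x) = 3x + 1/4.
Indicial equation: r(r-1) + (9/4) r + (1/4) = 0 -> roots r_1 = -1/4, r_2 = -1.
Take r = r_1 = -1/4. Let y(x) = x^r sum_{n>=0} a_n x^n with a_0 = 1.
Substitute y = x^r sum a_n x^n and match x^{r+n}. The recurrence is
  D(n) a_n + 3 a_{n-1} = 0,  where D(n) = (r+n)(r+n-1) + (9/4)(r+n) + (1/4).
  a_n = -3 / D(n) * a_{n-1}.
Since the indicial polynomial factors as (r - r_1)(r - r_2), D(n) = (r_1 + n - r_1)(r_1 + n - r_2) = n(n + 3/4).
Evaluating step by step (a_0 = 1):
  n = 1: D(1) = 1(1 + 3/4) = 7/4; numerator = -3(1) = -3; a_1 = (-3)/(7/4) = -12/7
  n = 2: D(2) = 2(2 + 3/4) = 11/2; numerator = -3(-12/7) = 36/7; a_2 = (36/7)/(11/2) = 72/77
  n = 3: D(3) = 3(3 + 3/4) = 45/4; numerator = -3(72/77) = -216/77; a_3 = (-216/77)/(45/4) = -96/385
  n = 4: D(4) = 4(4 + 3/4) = 19; numerator = -3(-96/385) = 288/385; a_4 = (288/385)/(19) = 288/7315
  n = 5: D(5) = 5(5 + 3/4) = 115/4; numerator = -3(288/7315) = -864/7315; a_5 = (-864/7315)/(115/4) = -3456/841225
  n = 6: D(6) = 6(6 + 3/4) = 81/2; numerator = -3(-3456/841225) = 10368/841225; a_6 = (10368/841225)/(81/2) = 256/841225

r = -1/4; a_0 = 1; a_1 = -12/7; a_2 = 72/77; a_3 = -96/385; a_4 = 288/7315; a_5 = -3456/841225; a_6 = 256/841225


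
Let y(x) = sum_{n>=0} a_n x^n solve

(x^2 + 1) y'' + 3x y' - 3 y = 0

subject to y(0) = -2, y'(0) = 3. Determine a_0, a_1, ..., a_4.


Ansatz: y(x) = sum_{n>=0} a_n x^n, so y'(x) = sum_{n>=1} n a_n x^(n-1) and y''(x) = sum_{n>=2} n(n-1) a_n x^(n-2).
Substitute into P(x) y'' + Q(x) y' + R(x) y = 0 with P(x) = x^2 + 1, Q(x) = 3x, R(x) = -3, and match powers of x.
Initial conditions: a_0 = -2, a_1 = 3.
Setting the coefficient of each power of x to zero and solving order by order (substituting the coefficients already found):
  x^0: 2 a_2 - 3 a_0 = 0  ->  2 a_2 = 3 a_0 = -6  ->  a_2 = -3
  x^1: 6 a_3 = 0  ->  a_3 = 0
  x^2: 12 a_4 + 5 a_2 = 0  ->  12 a_4 = -5 a_2 = 15  ->  a_4 = 5/4
Truncated series: y(x) = -2 + 3 x - 3 x^2 + (5/4) x^4 + O(x^5).

a_0 = -2; a_1 = 3; a_2 = -3; a_3 = 0; a_4 = 5/4


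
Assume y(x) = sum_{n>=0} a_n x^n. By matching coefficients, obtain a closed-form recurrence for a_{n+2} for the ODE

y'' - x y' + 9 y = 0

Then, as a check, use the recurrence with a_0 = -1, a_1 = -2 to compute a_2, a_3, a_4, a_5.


Substitute y = sum_n a_n x^n.
y''(x) has coefficient (n+2)(n+1) a_{n+2} at x^n;
-x y'(x) has coefficient -n a_n at x^n (shift);
9 y(x) has coefficient 9 a_n at x^n.
Matching x^n: (n+2)(n+1) a_{n+2} + (-n + 9) a_n = 0.
Thus a_{n+2} = (n - 9) / ((n+1)(n+2)) * a_n.

Check with a_0 = -1, a_1 = -2 (apply the recurrence for n = 0, 1, 2, 3): a_0 = -1, a_1 = -2, a_2 = 9/2, a_3 = 8/3, a_4 = -21/8, a_5 = -4/5.

a_(n+2) = (n - 9) / ((n+1)(n+2)) * a_n; check: a_0 = -1, a_1 = -2, a_2 = 9/2, a_3 = 8/3, a_4 = -21/8, a_5 = -4/5


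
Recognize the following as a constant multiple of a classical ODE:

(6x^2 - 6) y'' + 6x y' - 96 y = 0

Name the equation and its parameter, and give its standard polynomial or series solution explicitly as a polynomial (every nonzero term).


All three coefficients share the factor -6; dividing through by -6 gives  (1 - x^2) y'' - x y' + 16 y = 0.
This matches the Chebyshev equation (1 - x^2) y'' - x y' + n^2 y = 0 (note the -x y' term, not -2x y') with n^2 = 16, so n = 4; the polynomial solution is T_4(x).
With y = sum_k a_k x^k, matching x^k gives (k+2)(k+1) a_{k+2} = (k^2 - n^2) a_k = (k - 4)(k + 4) a_k. The right side vanishes at k = 4, so the series with the parity of 4 terminates at degree 4.
Standard normalization: leading coefficient of T_n is 2^(n-1), so a_4 = 2^3 = 8. Work downward with a_k = (k+1)(k+2) a_{k+2} / ((k - 4)(k + 4)):
  a_2 = (3)(4)(8) / ((2 - 4)(2 + 4)) = 96/(-12) = -8
  a_0 = (1)(2)(-8) / ((0 - 4)(0 + 4)) = -16/(-16) = 1
Hence T_4(x) = 8 x^4 - 8 x^2 + 1.

T_4(x); series = 8 x^4 - 8 x^2 + 1


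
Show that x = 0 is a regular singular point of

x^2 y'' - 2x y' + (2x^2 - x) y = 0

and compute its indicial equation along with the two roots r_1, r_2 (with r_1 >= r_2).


Divide by x^2 to reach normal form y'' + P_1(x) y' + P_2(x) y = 0 with P_1(x) = -2/x and P_2(x) = 2 - 1/x.
x = 0 is a singular point because the y'-coefficient -2/x has a pole at x = 0 and the y-coefficient 2 - 1/x has a pole at x = 0.
It is a regular singular point because x P_1(x) = p(x) = -2 and x^2 P_2(x) = q(x) = 2x^2 - x are polynomials, hence analytic at x = 0.
p(0) = -2,  q(0) = 0.
Indicial equation: r(r-1) + p(0) r + q(0) = 0, i.e. r^2 + (p(0) - 1) r + q(0) = 0, i.e. r^2 - 3 r = 0.
Discriminant: (-3)^2 - 4(0) = 9, so r = (3 ± 3)/2.
Solving: r_1 = 3, r_2 = 0.

indicial: r^2 - 3 r = 0; roots r_1 = 3, r_2 = 0


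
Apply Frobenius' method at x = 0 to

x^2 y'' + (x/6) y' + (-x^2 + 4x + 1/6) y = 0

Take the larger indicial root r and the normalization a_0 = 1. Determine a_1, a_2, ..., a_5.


Write in Frobenius form y'' + (p(x)/x) y' + (q(x)/x^2) y = 0:
  p(x) = 1/6,  q(x) = -x^2 + 4x + 1/6.
Indicial equation: r(r-1) + (1/6) r + (1/6) = 0 -> roots r_1 = 1/2, r_2 = 1/3.
Take r = r_1 = 1/2. Let y(x) = x^r sum_{n>=0} a_n x^n with a_0 = 1.
Substitute y = x^r sum a_n x^n and match x^{r+n}. The recurrence is
  D(n) a_n + 4 a_{n-1} - 1 a_{n-2} = 0,  where D(n) = (r+n)(r+n-1) + (1/6)(r+n) + (1/6).
  a_n = [-4 a_{n-1} + 1 a_{n-2}] / D(n).
Since the indicial polynomial factors as (r - r_1)(r - r_2), D(n) = (r_1 + n - r_1)(r_1 + n - r_2) = n(n + 1/6).
Evaluating step by step (a_0 = 1):
  n = 1: D(1) = 1(1 + 1/6) = 7/6; numerator = -4(1) = -4; a_1 = (-4)/(7/6) = -24/7
  n = 2: D(2) = 2(2 + 1/6) = 13/3; numerator = -4(-24/7) + 1(1) = 103/7; a_2 = (103/7)/(13/3) = 309/91
  n = 3: D(3) = 3(3 + 1/6) = 19/2; numerator = -4(309/91) + 1(-24/7) = -1548/91; a_3 = (-1548/91)/(19/2) = -3096/1729
  n = 4: D(4) = 4(4 + 1/6) = 50/3; numerator = -4(-3096/1729) + 1(309/91) = 18255/1729; a_4 = (18255/1729)/(50/3) = 10953/17290
  n = 5: D(5) = 5(5 + 1/6) = 155/6; numerator = -4(10953/17290) + 1(-3096/1729) = -37386/8645; a_5 = (-37386/8645)/(155/6) = -7236/43225

r = 1/2; a_0 = 1; a_1 = -24/7; a_2 = 309/91; a_3 = -3096/1729; a_4 = 10953/17290; a_5 = -7236/43225


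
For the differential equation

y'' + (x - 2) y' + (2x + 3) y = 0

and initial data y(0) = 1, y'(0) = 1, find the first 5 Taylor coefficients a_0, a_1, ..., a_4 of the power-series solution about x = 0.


Ansatz: y(x) = sum_{n>=0} a_n x^n, so y'(x) = sum_{n>=1} n a_n x^(n-1) and y''(x) = sum_{n>=2} n(n-1) a_n x^(n-2).
Substitute into P(x) y'' + Q(x) y' + R(x) y = 0 with P(x) = 1, Q(x) = x - 2, R(x) = 2x + 3, and match powers of x.
Initial conditions: a_0 = 1, a_1 = 1.
Setting the coefficient of each power of x to zero and solving order by order (substituting the coefficients already found):
  x^0: 2 a_2 - 2 a_1 + 3 a_0 = 0  ->  2 a_2 = 2 a_1 - 3 a_0 = -1  ->  a_2 = -1/2
  x^1: 6 a_3 - 4 a_2 + 4 a_1 + 2 a_0 = 0  ->  6 a_3 = 4 a_2 - 4 a_1 - 2 a_0 = -8  ->  a_3 = -4/3
  x^2: 12 a_4 - 6 a_3 + 5 a_2 + 2 a_1 = 0  ->  12 a_4 = 6 a_3 - 5 a_2 - 2 a_1 = -15/2  ->  a_4 = -5/8
Truncated series: y(x) = 1 + x - (1/2) x^2 - (4/3) x^3 - (5/8) x^4 + O(x^5).

a_0 = 1; a_1 = 1; a_2 = -1/2; a_3 = -4/3; a_4 = -5/8


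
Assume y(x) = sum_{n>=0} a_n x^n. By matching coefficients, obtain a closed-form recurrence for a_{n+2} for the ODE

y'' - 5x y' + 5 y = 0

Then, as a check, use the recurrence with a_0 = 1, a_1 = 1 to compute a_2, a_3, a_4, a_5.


Substitute y = sum_n a_n x^n.
y''(x) has coefficient (n+2)(n+1) a_{n+2} at x^n;
-5 x y'(x) has coefficient -5 n a_n at x^n (shift);
5 y(x) has coefficient 5 a_n at x^n.
Matching x^n: (n+2)(n+1) a_{n+2} + (-5n + 5) a_n = 0.
Thus a_{n+2} = (5n - 5) / ((n+1)(n+2)) * a_n.

Check with a_0 = 1, a_1 = 1 (apply the recurrence for n = 0, 1, 2, 3): a_0 = 1, a_1 = 1, a_2 = -5/2, a_3 = 0, a_4 = -25/24, a_5 = 0.

a_(n+2) = (5n - 5) / ((n+1)(n+2)) * a_n; check: a_0 = 1, a_1 = 1, a_2 = -5/2, a_3 = 0, a_4 = -25/24, a_5 = 0


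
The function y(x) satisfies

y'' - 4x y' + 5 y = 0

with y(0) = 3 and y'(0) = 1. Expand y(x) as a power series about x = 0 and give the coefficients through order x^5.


Ansatz: y(x) = sum_{n>=0} a_n x^n, so y'(x) = sum_{n>=1} n a_n x^(n-1) and y''(x) = sum_{n>=2} n(n-1) a_n x^(n-2).
Substitute into P(x) y'' + Q(x) y' + R(x) y = 0 with P(x) = 1, Q(x) = -4x, R(x) = 5, and match powers of x.
Initial conditions: a_0 = 3, a_1 = 1.
Setting the coefficient of each power of x to zero and solving order by order (substituting the coefficients already found):
  x^0: 2 a_2 + 5 a_0 = 0  ->  2 a_2 = -5 a_0 = -15  ->  a_2 = -15/2
  x^1: 6 a_3 + a_1 = 0  ->  6 a_3 = -a_1 = -1  ->  a_3 = -1/6
  x^2: 12 a_4 - 3 a_2 = 0  ->  12 a_4 = 3 a_2 = -45/2  ->  a_4 = -15/8
  x^3: 20 a_5 - 7 a_3 = 0  ->  20 a_5 = 7 a_3 = -7/6  ->  a_5 = -7/120
Truncated series: y(x) = 3 + x - (15/2) x^2 - (1/6) x^3 - (15/8) x^4 - (7/120) x^5 + O(x^6).

a_0 = 3; a_1 = 1; a_2 = -15/2; a_3 = -1/6; a_4 = -15/8; a_5 = -7/120


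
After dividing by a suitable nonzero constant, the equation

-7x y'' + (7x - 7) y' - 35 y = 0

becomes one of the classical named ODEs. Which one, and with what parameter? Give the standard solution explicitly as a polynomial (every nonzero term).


All three coefficients share the factor -7; dividing through by -7 gives  x y'' + (1 - x) y' + 5 y = 0.
This matches the Laguerre equation x y'' + (1 - x) y' + n y = 0 with n = 5; the polynomial solution is L_5(x).
With y = sum_k a_k x^k, matching x^k gives (k+1)k a_{k+1} + (k+1) a_{k+1} - k a_k + n a_k = 0, i.e. (k+1)^2 a_{k+1} = (k - n) a_k = (k - 5) a_k. The right side vanishes at k = 5, so the series terminates at degree 5.
Standard normalization L_n(0) = 1 gives a_0 = 1. Work upward with a_{k+1} = (k - 5) a_k / (k+1)^2:
  a_1 = (0 - 5)(1) / 1^2 = -5/1 = -5
  a_2 = (1 - 5)(-5) / 2^2 = 20/4 = 5
  a_3 = (2 - 5)(5) / 3^2 = -15/9 = -5/3
  a_4 = (3 - 5)(-5/3) / 4^2 = (10/3)/16 = 5/24
  a_5 = (4 - 5)(5/24) / 5^2 = (-5/24)/25 = -1/120
Hence L_5(x) = -x^5/120 + 5 x^4/24 - 5 x^3/3 + 5 x^2 - 5 x + 1.

L_5(x); series = -x^5/120 + 5 x^4/24 - 5 x^3/3 + 5 x^2 - 5 x + 1


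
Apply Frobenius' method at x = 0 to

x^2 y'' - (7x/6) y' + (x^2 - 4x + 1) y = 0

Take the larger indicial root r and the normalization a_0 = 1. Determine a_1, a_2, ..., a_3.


Write in Frobenius form y'' + (p(x)/x) y' + (q(x)/x^2) y = 0:
  p(x) = -7/6,  q(x) = x^2 - 4x + 1.
Indicial equation: r(r-1) + (-7/6) r + (1) = 0 -> roots r_1 = 3/2, r_2 = 2/3.
Take r = r_1 = 3/2. Let y(x) = x^r sum_{n>=0} a_n x^n with a_0 = 1.
Substitute y = x^r sum a_n x^n and match x^{r+n}. The recurrence is
  D(n) a_n - 4 a_{n-1} + 1 a_{n-2} = 0,  where D(n) = (r+n)(r+n-1) + (-7/6)(r+n) + (1).
  a_n = [4 a_{n-1} - 1 a_{n-2}] / D(n).
Since the indicial polynomial factors as (r - r_1)(r - r_2), D(n) = (r_1 + n - r_1)(r_1 + n - r_2) = n(n + 5/6).
Evaluating step by step (a_0 = 1):
  n = 1: D(1) = 1(1 + 5/6) = 11/6; numerator = 4(1) = 4; a_1 = (4)/(11/6) = 24/11
  n = 2: D(2) = 2(2 + 5/6) = 17/3; numerator = 4(24/11) - 1(1) = 85/11; a_2 = (85/11)/(17/3) = 15/11
  n = 3: D(3) = 3(3 + 5/6) = 23/2; numerator = 4(15/11) - 1(24/11) = 36/11; a_3 = (36/11)/(23/2) = 72/253

r = 3/2; a_0 = 1; a_1 = 24/11; a_2 = 15/11; a_3 = 72/253


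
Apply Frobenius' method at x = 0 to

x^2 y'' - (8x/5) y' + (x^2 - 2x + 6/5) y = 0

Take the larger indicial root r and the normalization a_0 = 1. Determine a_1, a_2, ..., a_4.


Write in Frobenius form y'' + (p(x)/x) y' + (q(x)/x^2) y = 0:
  p(x) = -8/5,  q(x) = x^2 - 2x + 6/5.
Indicial equation: r(r-1) + (-8/5) r + (6/5) = 0 -> roots r_1 = 2, r_2 = 3/5.
Take r = r_1 = 2. Let y(x) = x^r sum_{n>=0} a_n x^n with a_0 = 1.
Substitute y = x^r sum a_n x^n and match x^{r+n}. The recurrence is
  D(n) a_n - 2 a_{n-1} + 1 a_{n-2} = 0,  where D(n) = (r+n)(r+n-1) + (-8/5)(r+n) + (6/5).
  a_n = [2 a_{n-1} - 1 a_{n-2}] / D(n).
Since the indicial polynomial factors as (r - r_1)(r - r_2), D(n) = (r_1 + n - r_1)(r_1 + n - r_2) = n(n + 7/5).
Evaluating step by step (a_0 = 1):
  n = 1: D(1) = 1(1 + 7/5) = 12/5; numerator = 2(1) = 2; a_1 = (2)/(12/5) = 5/6
  n = 2: D(2) = 2(2 + 7/5) = 34/5; numerator = 2(5/6) - 1(1) = 2/3; a_2 = (2/3)/(34/5) = 5/51
  n = 3: D(3) = 3(3 + 7/5) = 66/5; numerator = 2(5/51) - 1(5/6) = -65/102; a_3 = (-65/102)/(66/5) = -325/6732
  n = 4: D(4) = 4(4 + 7/5) = 108/5; numerator = 2(-325/6732) - 1(5/51) = -655/3366; a_4 = (-655/3366)/(108/5) = -3275/363528

r = 2; a_0 = 1; a_1 = 5/6; a_2 = 5/51; a_3 = -325/6732; a_4 = -3275/363528


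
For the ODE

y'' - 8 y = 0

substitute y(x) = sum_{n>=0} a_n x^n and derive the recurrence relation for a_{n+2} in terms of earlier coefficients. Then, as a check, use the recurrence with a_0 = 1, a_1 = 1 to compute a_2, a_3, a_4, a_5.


Substitute y = sum_n a_n x^n into y'' + (const) y = 0.
y''(x) = sum_{n>=0} (n+2)(n+1) a_{n+2} x^n.
The ODE becomes sum_n [(n+2)(n+1) a_{n+2} - 8 a_n] x^n = 0.
Setting each coefficient to zero gives the recurrence:
  (n+2)(n+1) a_{n+2} - 8 a_n = 0,
  a_{n+2} = 8 / ((n+1)(n+2)) a_n.

Check with a_0 = 1, a_1 = 1 (apply the recurrence for n = 0, 1, 2, 3): a_0 = 1, a_1 = 1, a_2 = 4, a_3 = 4/3, a_4 = 8/3, a_5 = 8/15.

a_{n+2} = 8/((n+1)(n+2)) * a_n; check: a_0 = 1, a_1 = 1, a_2 = 4, a_3 = 4/3, a_4 = 8/3, a_5 = 8/15


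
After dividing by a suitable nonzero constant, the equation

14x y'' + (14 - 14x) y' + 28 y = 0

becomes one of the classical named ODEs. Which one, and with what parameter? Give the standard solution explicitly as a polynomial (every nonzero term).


All three coefficients share the factor 14; dividing through by 14 gives  x y'' + (1 - x) y' + 2 y = 0.
This matches the Laguerre equation x y'' + (1 - x) y' + n y = 0 with n = 2; the polynomial solution is L_2(x).
With y = sum_k a_k x^k, matching x^k gives (k+1)k a_{k+1} + (k+1) a_{k+1} - k a_k + n a_k = 0, i.e. (k+1)^2 a_{k+1} = (k - n) a_k = (k - 2) a_k. The right side vanishes at k = 2, so the series terminates at degree 2.
Standard normalization L_n(0) = 1 gives a_0 = 1. Work upward with a_{k+1} = (k - 2) a_k / (k+1)^2:
  a_1 = (0 - 2)(1) / 1^2 = -2/1 = -2
  a_2 = (1 - 2)(-2) / 2^2 = 2/4 = 1/2
Hence L_2(x) = x^2/2 - 2 x + 1.

L_2(x); series = x^2/2 - 2 x + 1


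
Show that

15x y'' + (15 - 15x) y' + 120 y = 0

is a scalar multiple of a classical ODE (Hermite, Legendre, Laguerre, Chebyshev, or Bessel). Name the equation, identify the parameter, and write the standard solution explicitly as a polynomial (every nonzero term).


All three coefficients share the factor 15; dividing through by 15 gives  x y'' + (1 - x) y' + 8 y = 0.
This matches the Laguerre equation x y'' + (1 - x) y' + n y = 0 with n = 8; the polynomial solution is L_8(x).
With y = sum_k a_k x^k, matching x^k gives (k+1)k a_{k+1} + (k+1) a_{k+1} - k a_k + n a_k = 0, i.e. (k+1)^2 a_{k+1} = (k - n) a_k = (k - 8) a_k. The right side vanishes at k = 8, so the series terminates at degree 8.
Standard normalization L_n(0) = 1 gives a_0 = 1. Work upward with a_{k+1} = (k - 8) a_k / (k+1)^2:
  a_1 = (0 - 8)(1) / 1^2 = -8/1 = -8
  a_2 = (1 - 8)(-8) / 2^2 = 56/4 = 14
  a_3 = (2 - 8)(14) / 3^2 = -84/9 = -28/3
  a_4 = (3 - 8)(-28/3) / 4^2 = (140/3)/16 = 35/12
  a_5 = (4 - 8)(35/12) / 5^2 = (-35/3)/25 = -7/15
  a_6 = (5 - 8)(-7/15) / 6^2 = (7/5)/36 = 7/180
  a_7 = (6 - 8)(7/180) / 7^2 = (-7/90)/49 = -1/630
  a_8 = (7 - 8)(-1/630) / 8^2 = (1/630)/64 = 1/40320
Hence L_8(x) = x^8/40320 - x^7/630 + 7 x^6/180 - 7 x^5/15 + 35 x^4/12 - 28 x^3/3 + 14 x^2 - 8 x + 1.

L_8(x); series = x^8/40320 - x^7/630 + 7 x^6/180 - 7 x^5/15 + 35 x^4/12 - 28 x^3/3 + 14 x^2 - 8 x + 1


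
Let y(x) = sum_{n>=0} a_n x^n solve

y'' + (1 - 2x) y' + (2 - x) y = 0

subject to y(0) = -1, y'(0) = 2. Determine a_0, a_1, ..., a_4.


Ansatz: y(x) = sum_{n>=0} a_n x^n, so y'(x) = sum_{n>=1} n a_n x^(n-1) and y''(x) = sum_{n>=2} n(n-1) a_n x^(n-2).
Substitute into P(x) y'' + Q(x) y' + R(x) y = 0 with P(x) = 1, Q(x) = 1 - 2x, R(x) = 2 - x, and match powers of x.
Initial conditions: a_0 = -1, a_1 = 2.
Setting the coefficient of each power of x to zero and solving order by order (substituting the coefficients already found):
  x^0: 2 a_2 + a_1 + 2 a_0 = 0  ->  2 a_2 = -a_1 - 2 a_0 = 0  ->  a_2 = 0
  x^1: 6 a_3 + 2 a_2 - a_0 = 0  ->  6 a_3 = -2 a_2 + a_0 = -1  ->  a_3 = -1/6
  x^2: 12 a_4 + 3 a_3 - 2 a_2 - a_1 = 0  ->  12 a_4 = -3 a_3 + 2 a_2 + a_1 = 5/2  ->  a_4 = 5/24
Truncated series: y(x) = -1 + 2 x - (1/6) x^3 + (5/24) x^4 + O(x^5).

a_0 = -1; a_1 = 2; a_2 = 0; a_3 = -1/6; a_4 = 5/24


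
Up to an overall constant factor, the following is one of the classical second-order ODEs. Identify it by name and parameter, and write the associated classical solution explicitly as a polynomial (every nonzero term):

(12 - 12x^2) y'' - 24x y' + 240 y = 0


All three coefficients share the factor 12; dividing through by 12 gives  (1 - x^2) y'' - 2x y' + 20 y = 0.
This matches the Legendre equation (1 - x^2) y'' - 2x y' + n(n+1) y = 0 (note the -2x y' term) with n(n+1) = 20, so n = 4; the polynomial solution is P_4(x).
With y = sum_k a_k x^k, matching x^k gives (k+2)(k+1) a_{k+2} = [k(k+1) - n(n+1)] a_k = (k - 4)(k + 5) a_k. The right side vanishes at k = 4, so the series with the parity of 4 terminates at degree 4.
Standard normalization (P_n(1) = 1): leading coefficient (2n)!/(2^n (n!)^2) = 40320/(16*576) = 35/8, so a_4 = 35/8. Work downward with a_k = (k+1)(k+2) a_{k+2} / ((k - 4)(k + 5)):
  a_2 = (3)(4)(35/8) / ((2 - 4)(2 + 5)) = (105/2)/(-14) = -15/4
  a_0 = (1)(2)(-15/4) / ((0 - 4)(0 + 5)) = (-15/2)/(-20) = 3/8
Hence P_4(x) = 35 x^4/8 - 15 x^2/4 + 3/8.

P_4(x); series = 35 x^4/8 - 15 x^2/4 + 3/8


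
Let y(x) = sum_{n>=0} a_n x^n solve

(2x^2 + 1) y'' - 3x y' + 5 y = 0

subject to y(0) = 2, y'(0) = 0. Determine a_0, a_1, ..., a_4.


Ansatz: y(x) = sum_{n>=0} a_n x^n, so y'(x) = sum_{n>=1} n a_n x^(n-1) and y''(x) = sum_{n>=2} n(n-1) a_n x^(n-2).
Substitute into P(x) y'' + Q(x) y' + R(x) y = 0 with P(x) = 2x^2 + 1, Q(x) = -3x, R(x) = 5, and match powers of x.
Initial conditions: a_0 = 2, a_1 = 0.
Setting the coefficient of each power of x to zero and solving order by order (substituting the coefficients already found):
  x^0: 2 a_2 + 5 a_0 = 0  ->  2 a_2 = -5 a_0 = -10  ->  a_2 = -5
  x^1: 6 a_3 + 2 a_1 = 0  ->  6 a_3 = -2 a_1 = 0  ->  a_3 = 0
  x^2: 12 a_4 + 3 a_2 = 0  ->  12 a_4 = -3 a_2 = 15  ->  a_4 = 5/4
Truncated series: y(x) = 2 - 5 x^2 + (5/4) x^4 + O(x^5).

a_0 = 2; a_1 = 0; a_2 = -5; a_3 = 0; a_4 = 5/4


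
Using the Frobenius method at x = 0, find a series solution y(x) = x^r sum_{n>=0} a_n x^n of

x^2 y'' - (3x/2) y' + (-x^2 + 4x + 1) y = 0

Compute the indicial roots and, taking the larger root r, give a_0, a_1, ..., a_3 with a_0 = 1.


Write in Frobenius form y'' + (p(x)/x) y' + (q(x)/x^2) y = 0:
  p(x) = -3/2,  q(x) = -x^2 + 4x + 1.
Indicial equation: r(r-1) + (-3/2) r + (1) = 0 -> roots r_1 = 2, r_2 = 1/2.
Take r = r_1 = 2. Let y(x) = x^r sum_{n>=0} a_n x^n with a_0 = 1.
Substitute y = x^r sum a_n x^n and match x^{r+n}. The recurrence is
  D(n) a_n + 4 a_{n-1} - 1 a_{n-2} = 0,  where D(n) = (r+n)(r+n-1) + (-3/2)(r+n) + (1).
  a_n = [-4 a_{n-1} + 1 a_{n-2}] / D(n).
Since the indicial polynomial factors as (r - r_1)(r - r_2), D(n) = (r_1 + n - r_1)(r_1 + n - r_2) = n(n + 3/2).
Evaluating step by step (a_0 = 1):
  n = 1: D(1) = 1(1 + 3/2) = 5/2; numerator = -4(1) = -4; a_1 = (-4)/(5/2) = -8/5
  n = 2: D(2) = 2(2 + 3/2) = 7; numerator = -4(-8/5) + 1(1) = 37/5; a_2 = (37/5)/(7) = 37/35
  n = 3: D(3) = 3(3 + 3/2) = 27/2; numerator = -4(37/35) + 1(-8/5) = -204/35; a_3 = (-204/35)/(27/2) = -136/315

r = 2; a_0 = 1; a_1 = -8/5; a_2 = 37/35; a_3 = -136/315


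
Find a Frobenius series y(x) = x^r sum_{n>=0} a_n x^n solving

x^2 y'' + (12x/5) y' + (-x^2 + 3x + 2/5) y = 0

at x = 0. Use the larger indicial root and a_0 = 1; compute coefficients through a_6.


Write in Frobenius form y'' + (p(x)/x) y' + (q(x)/x^2) y = 0:
  p(x) = 12/5,  q(x) = -x^2 + 3x + 2/5.
Indicial equation: r(r-1) + (12/5) r + (2/5) = 0 -> roots r_1 = -2/5, r_2 = -1.
Take r = r_1 = -2/5. Let y(x) = x^r sum_{n>=0} a_n x^n with a_0 = 1.
Substitute y = x^r sum a_n x^n and match x^{r+n}. The recurrence is
  D(n) a_n + 3 a_{n-1} - 1 a_{n-2} = 0,  where D(n) = (r+n)(r+n-1) + (12/5)(r+n) + (2/5).
  a_n = [-3 a_{n-1} + 1 a_{n-2}] / D(n).
Since the indicial polynomial factors as (r - r_1)(r - r_2), D(n) = (r_1 + n - r_1)(r_1 + n - r_2) = n(n + 3/5).
Evaluating step by step (a_0 = 1):
  n = 1: D(1) = 1(1 + 3/5) = 8/5; numerator = -3(1) = -3; a_1 = (-3)/(8/5) = -15/8
  n = 2: D(2) = 2(2 + 3/5) = 26/5; numerator = -3(-15/8) + 1(1) = 53/8; a_2 = (53/8)/(26/5) = 265/208
  n = 3: D(3) = 3(3 + 3/5) = 54/5; numerator = -3(265/208) + 1(-15/8) = -1185/208; a_3 = (-1185/208)/(54/5) = -1975/3744
  n = 4: D(4) = 4(4 + 3/5) = 92/5; numerator = -3(-1975/3744) + 1(265/208) = 3565/1248; a_4 = (3565/1248)/(92/5) = 775/4992
  n = 5: D(5) = 5(5 + 3/5) = 28; numerator = -3(775/4992) + 1(-1975/3744) = -14875/14976; a_5 = (-14875/14976)/(28) = -2125/59904
  n = 6: D(6) = 6(6 + 3/5) = 198/5; numerator = -3(-2125/59904) + 1(775/4992) = 5225/19968; a_6 = (5225/19968)/(198/5) = 2375/359424

r = -2/5; a_0 = 1; a_1 = -15/8; a_2 = 265/208; a_3 = -1975/3744; a_4 = 775/4992; a_5 = -2125/59904; a_6 = 2375/359424


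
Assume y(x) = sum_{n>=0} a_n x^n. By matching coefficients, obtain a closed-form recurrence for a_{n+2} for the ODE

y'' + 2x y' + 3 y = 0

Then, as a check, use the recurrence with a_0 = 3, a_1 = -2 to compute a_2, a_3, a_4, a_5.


Substitute y = sum_n a_n x^n.
y''(x) has coefficient (n+2)(n+1) a_{n+2} at x^n;
2 x y'(x) has coefficient 2 n a_n at x^n (shift);
3 y(x) has coefficient 3 a_n at x^n.
Matching x^n: (n+2)(n+1) a_{n+2} + (2n + 3) a_n = 0.
Thus a_{n+2} = (-2n - 3) / ((n+1)(n+2)) * a_n.

Check with a_0 = 3, a_1 = -2 (apply the recurrence for n = 0, 1, 2, 3): a_0 = 3, a_1 = -2, a_2 = -9/2, a_3 = 5/3, a_4 = 21/8, a_5 = -3/4.

a_(n+2) = (-2n - 3) / ((n+1)(n+2)) * a_n; check: a_0 = 3, a_1 = -2, a_2 = -9/2, a_3 = 5/3, a_4 = 21/8, a_5 = -3/4


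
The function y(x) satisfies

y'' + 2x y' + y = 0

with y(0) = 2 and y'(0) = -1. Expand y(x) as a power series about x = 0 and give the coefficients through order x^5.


Ansatz: y(x) = sum_{n>=0} a_n x^n, so y'(x) = sum_{n>=1} n a_n x^(n-1) and y''(x) = sum_{n>=2} n(n-1) a_n x^(n-2).
Substitute into P(x) y'' + Q(x) y' + R(x) y = 0 with P(x) = 1, Q(x) = 2x, R(x) = 1, and match powers of x.
Initial conditions: a_0 = 2, a_1 = -1.
Setting the coefficient of each power of x to zero and solving order by order (substituting the coefficients already found):
  x^0: 2 a_2 + a_0 = 0  ->  2 a_2 = -a_0 = -2  ->  a_2 = -1
  x^1: 6 a_3 + 3 a_1 = 0  ->  6 a_3 = -3 a_1 = 3  ->  a_3 = 1/2
  x^2: 12 a_4 + 5 a_2 = 0  ->  12 a_4 = -5 a_2 = 5  ->  a_4 = 5/12
  x^3: 20 a_5 + 7 a_3 = 0  ->  20 a_5 = -7 a_3 = -7/2  ->  a_5 = -7/40
Truncated series: y(x) = 2 - x - x^2 + (1/2) x^3 + (5/12) x^4 - (7/40) x^5 + O(x^6).

a_0 = 2; a_1 = -1; a_2 = -1; a_3 = 1/2; a_4 = 5/12; a_5 = -7/40


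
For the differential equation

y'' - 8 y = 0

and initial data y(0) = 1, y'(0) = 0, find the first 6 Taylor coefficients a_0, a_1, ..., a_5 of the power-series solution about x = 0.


Ansatz: y(x) = sum_{n>=0} a_n x^n, so y'(x) = sum_{n>=1} n a_n x^(n-1) and y''(x) = sum_{n>=2} n(n-1) a_n x^(n-2).
Substitute into P(x) y'' + Q(x) y' + R(x) y = 0 with P(x) = 1, Q(x) = 0, R(x) = -8, and match powers of x.
Initial conditions: a_0 = 1, a_1 = 0.
Setting the coefficient of each power of x to zero and solving order by order (substituting the coefficients already found):
  x^0: 2 a_2 - 8 a_0 = 0  ->  2 a_2 = 8 a_0 = 8  ->  a_2 = 4
  x^1: 6 a_3 - 8 a_1 = 0  ->  6 a_3 = 8 a_1 = 0  ->  a_3 = 0
  x^2: 12 a_4 - 8 a_2 = 0  ->  12 a_4 = 8 a_2 = 32  ->  a_4 = 8/3
  x^3: 20 a_5 - 8 a_3 = 0  ->  20 a_5 = 8 a_3 = 0  ->  a_5 = 0
Truncated series: y(x) = 1 + 4 x^2 + (8/3) x^4 + O(x^6).

a_0 = 1; a_1 = 0; a_2 = 4; a_3 = 0; a_4 = 8/3; a_5 = 0


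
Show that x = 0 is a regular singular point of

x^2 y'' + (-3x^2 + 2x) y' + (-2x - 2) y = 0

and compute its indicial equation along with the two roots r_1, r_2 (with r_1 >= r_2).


Divide by x^2 to reach normal form y'' + P_1(x) y' + P_2(x) y = 0 with P_1(x) = -3 + 2/x and P_2(x) = -2/x - 2/x^2.
x = 0 is a singular point because the y'-coefficient -3 + 2/x has a pole at x = 0 and the y-coefficient -2/x - 2/x^2 has a pole at x = 0.
It is a regular singular point because x P_1(x) = p(x) = 2 - 3x and x^2 P_2(x) = q(x) = -2x - 2 are polynomials, hence analytic at x = 0.
p(0) = 2,  q(0) = -2.
Indicial equation: r(r-1) + p(0) r + q(0) = 0, i.e. r^2 + (p(0) - 1) r + q(0) = 0, i.e. r^2 + 1 r - 2 = 0.
Discriminant: (1)^2 - 4(-2) = 9, so r = (-1 ± 3)/2.
Solving: r_1 = 1, r_2 = -2.

indicial: r^2 + 1 r - 2 = 0; roots r_1 = 1, r_2 = -2


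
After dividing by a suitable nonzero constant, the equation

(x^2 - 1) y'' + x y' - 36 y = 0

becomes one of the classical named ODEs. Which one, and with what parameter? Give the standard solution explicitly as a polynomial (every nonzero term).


All three coefficients share the factor -1; dividing through by -1 gives  (1 - x^2) y'' - x y' + 36 y = 0.
This matches the Chebyshev equation (1 - x^2) y'' - x y' + n^2 y = 0 (note the -x y' term, not -2x y') with n^2 = 36, so n = 6; the polynomial solution is T_6(x).
With y = sum_k a_k x^k, matching x^k gives (k+2)(k+1) a_{k+2} = (k^2 - n^2) a_k = (k - 6)(k + 6) a_k. The right side vanishes at k = 6, so the series with the parity of 6 terminates at degree 6.
Standard normalization: leading coefficient of T_n is 2^(n-1), so a_6 = 2^5 = 32. Work downward with a_k = (k+1)(k+2) a_{k+2} / ((k - 6)(k + 6)):
  a_4 = (5)(6)(32) / ((4 - 6)(4 + 6)) = 960/(-20) = -48
  a_2 = (3)(4)(-48) / ((2 - 6)(2 + 6)) = -576/(-32) = 18
  a_0 = (1)(2)(18) / ((0 - 6)(0 + 6)) = 36/(-36) = -1
Hence T_6(x) = 32 x^6 - 48 x^4 + 18 x^2 - 1.

T_6(x); series = 32 x^6 - 48 x^4 + 18 x^2 - 1


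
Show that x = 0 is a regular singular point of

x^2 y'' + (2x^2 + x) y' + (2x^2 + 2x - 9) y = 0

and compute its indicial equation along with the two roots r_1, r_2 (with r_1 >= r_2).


Divide by x^2 to reach normal form y'' + P_1(x) y' + P_2(x) y = 0 with P_1(x) = 2 + 1/x and P_2(x) = 2 + 2/x - 9/x^2.
x = 0 is a singular point because the y'-coefficient 2 + 1/x has a pole at x = 0 and the y-coefficient 2 + 2/x - 9/x^2 has a pole at x = 0.
It is a regular singular point because x P_1(x) = p(x) = 2x + 1 and x^2 P_2(x) = q(x) = 2x^2 + 2x - 9 are polynomials, hence analytic at x = 0.
p(0) = 1,  q(0) = -9.
Indicial equation: r(r-1) + p(0) r + q(0) = 0, i.e. r^2 + (p(0) - 1) r + q(0) = 0, i.e. r^2 - 9 = 0.
Discriminant: (0)^2 - 4(-9) = 36, so r = (0 ± 6)/2.
Solving: r_1 = 3, r_2 = -3.

indicial: r^2 - 9 = 0; roots r_1 = 3, r_2 = -3


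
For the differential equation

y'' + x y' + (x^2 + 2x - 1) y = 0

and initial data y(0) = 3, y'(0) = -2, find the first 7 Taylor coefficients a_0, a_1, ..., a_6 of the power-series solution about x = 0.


Ansatz: y(x) = sum_{n>=0} a_n x^n, so y'(x) = sum_{n>=1} n a_n x^(n-1) and y''(x) = sum_{n>=2} n(n-1) a_n x^(n-2).
Substitute into P(x) y'' + Q(x) y' + R(x) y = 0 with P(x) = 1, Q(x) = x, R(x) = x^2 + 2x - 1, and match powers of x.
Initial conditions: a_0 = 3, a_1 = -2.
Setting the coefficient of each power of x to zero and solving order by order (substituting the coefficients already found):
  x^0: 2 a_2 - a_0 = 0  ->  2 a_2 = a_0 = 3  ->  a_2 = 3/2
  x^1: 6 a_3 + 2 a_0 = 0  ->  6 a_3 = -2 a_0 = -6  ->  a_3 = -1
  x^2: 12 a_4 + a_2 + 2 a_1 + a_0 = 0  ->  12 a_4 = -a_2 - 2 a_1 - a_0 = -1/2  ->  a_4 = -1/24
  x^3: 20 a_5 + 2 a_3 + 2 a_2 + a_1 = 0  ->  20 a_5 = -2 a_3 - 2 a_2 - a_1 = 1  ->  a_5 = 1/20
  x^4: 30 a_6 + 3 a_4 + 2 a_3 + a_2 = 0  ->  30 a_6 = -3 a_4 - 2 a_3 - a_2 = 5/8  ->  a_6 = 1/48
Truncated series: y(x) = 3 - 2 x + (3/2) x^2 - x^3 - (1/24) x^4 + (1/20) x^5 + (1/48) x^6 + O(x^7).

a_0 = 3; a_1 = -2; a_2 = 3/2; a_3 = -1; a_4 = -1/24; a_5 = 1/20; a_6 = 1/48


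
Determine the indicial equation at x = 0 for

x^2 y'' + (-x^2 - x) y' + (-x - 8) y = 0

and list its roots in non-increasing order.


Divide by x^2 to reach normal form y'' + P_1(x) y' + P_2(x) y = 0 with P_1(x) = -1 - 1/x and P_2(x) = -1/x - 8/x^2.
x = 0 is a singular point because the y'-coefficient -1 - 1/x has a pole at x = 0 and the y-coefficient -1/x - 8/x^2 has a pole at x = 0.
It is a regular singular point because x P_1(x) = p(x) = -x - 1 and x^2 P_2(x) = q(x) = -x - 8 are polynomials, hence analytic at x = 0.
p(0) = -1,  q(0) = -8.
Indicial equation: r(r-1) + p(0) r + q(0) = 0, i.e. r^2 + (p(0) - 1) r + q(0) = 0, i.e. r^2 - 2 r - 8 = 0.
Discriminant: (-2)^2 - 4(-8) = 36, so r = (2 ± 6)/2.
Solving: r_1 = 4, r_2 = -2.

indicial: r^2 - 2 r - 8 = 0; roots r_1 = 4, r_2 = -2


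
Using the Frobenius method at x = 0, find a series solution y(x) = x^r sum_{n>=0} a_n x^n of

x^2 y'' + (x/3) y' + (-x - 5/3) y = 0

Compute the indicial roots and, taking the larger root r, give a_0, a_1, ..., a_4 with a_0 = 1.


Write in Frobenius form y'' + (p(x)/x) y' + (q(x)/x^2) y = 0:
  p(x) = 1/3,  q(x) = -x - 5/3.
Indicial equation: r(r-1) + (1/3) r + (-5/3) = 0 -> roots r_1 = 5/3, r_2 = -1.
Take r = r_1 = 5/3. Let y(x) = x^r sum_{n>=0} a_n x^n with a_0 = 1.
Substitute y = x^r sum a_n x^n and match x^{r+n}. The recurrence is
  D(n) a_n - 1 a_{n-1} = 0,  where D(n) = (r+n)(r+n-1) + (1/3)(r+n) + (-5/3).
  a_n = 1 / D(n) * a_{n-1}.
Since the indicial polynomial factors as (r - r_1)(r - r_2), D(n) = (r_1 + n - r_1)(r_1 + n - r_2) = n(n + 8/3).
Evaluating step by step (a_0 = 1):
  n = 1: D(1) = 1(1 + 8/3) = 11/3; numerator = 1(1) = 1; a_1 = (1)/(11/3) = 3/11
  n = 2: D(2) = 2(2 + 8/3) = 28/3; numerator = 1(3/11) = 3/11; a_2 = (3/11)/(28/3) = 9/308
  n = 3: D(3) = 3(3 + 8/3) = 17; numerator = 1(9/308) = 9/308; a_3 = (9/308)/(17) = 9/5236
  n = 4: D(4) = 4(4 + 8/3) = 80/3; numerator = 1(9/5236) = 9/5236; a_4 = (9/5236)/(80/3) = 27/418880

r = 5/3; a_0 = 1; a_1 = 3/11; a_2 = 9/308; a_3 = 9/5236; a_4 = 27/418880


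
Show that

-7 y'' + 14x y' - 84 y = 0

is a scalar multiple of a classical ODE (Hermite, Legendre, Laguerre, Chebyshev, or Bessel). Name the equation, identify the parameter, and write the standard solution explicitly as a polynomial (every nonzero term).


All three coefficients share the factor -7; dividing through by -7 gives  y'' - 2x y' + 12 y = 0.
This matches the Hermite equation y'' - 2x y' + 2n y = 0 with 2n = 12, so n = 6; the polynomial solution is H_6(x).
With y = sum_k a_k x^k, matching x^k gives (k+2)(k+1) a_{k+2} = 2(k - n) a_k = 2(k - 6) a_k. The right side vanishes at k = 6, so the series with the parity of 6 terminates at degree 6.
Standard normalization: leading coefficient of H_n is 2^n, so a_6 = 2^6 = 64. Work downward with a_k = (k+1)(k+2) a_{k+2} / (2(k - n)):
  a_4 = (5)(6)(64) / (2(4 - 6)) = 1920/(-4) = -480
  a_2 = (3)(4)(-480) / (2(2 - 6)) = -5760/(-8) = 720
  a_0 = (1)(2)(720) / (2(0 - 6)) = 1440/(-12) = -120
Hence H_6(x) = 64 x^6 - 480 x^4 + 720 x^2 - 120.

H_6(x); series = 64 x^6 - 480 x^4 + 720 x^2 - 120


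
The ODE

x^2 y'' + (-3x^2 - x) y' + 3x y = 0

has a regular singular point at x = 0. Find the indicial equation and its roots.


Divide by x^2 to reach normal form y'' + P_1(x) y' + P_2(x) y = 0 with P_1(x) = -3 - 1/x and P_2(x) = 3/x.
x = 0 is a singular point because the y'-coefficient -3 - 1/x has a pole at x = 0 and the y-coefficient 3/x has a pole at x = 0.
It is a regular singular point because x P_1(x) = p(x) = -3x - 1 and x^2 P_2(x) = q(x) = 3x are polynomials, hence analytic at x = 0.
p(0) = -1,  q(0) = 0.
Indicial equation: r(r-1) + p(0) r + q(0) = 0, i.e. r^2 + (p(0) - 1) r + q(0) = 0, i.e. r^2 - 2 r = 0.
Discriminant: (-2)^2 - 4(0) = 4, so r = (2 ± 2)/2.
Solving: r_1 = 2, r_2 = 0.

indicial: r^2 - 2 r = 0; roots r_1 = 2, r_2 = 0


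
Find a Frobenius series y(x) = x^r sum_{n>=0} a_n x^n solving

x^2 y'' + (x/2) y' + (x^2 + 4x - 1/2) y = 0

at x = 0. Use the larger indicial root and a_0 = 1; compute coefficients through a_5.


Write in Frobenius form y'' + (p(x)/x) y' + (q(x)/x^2) y = 0:
  p(x) = 1/2,  q(x) = x^2 + 4x - 1/2.
Indicial equation: r(r-1) + (1/2) r + (-1/2) = 0 -> roots r_1 = 1, r_2 = -1/2.
Take r = r_1 = 1. Let y(x) = x^r sum_{n>=0} a_n x^n with a_0 = 1.
Substitute y = x^r sum a_n x^n and match x^{r+n}. The recurrence is
  D(n) a_n + 4 a_{n-1} + 1 a_{n-2} = 0,  where D(n) = (r+n)(r+n-1) + (1/2)(r+n) + (-1/2).
  a_n = [-4 a_{n-1} - 1 a_{n-2}] / D(n).
Since the indicial polynomial factors as (r - r_1)(r - r_2), D(n) = (r_1 + n - r_1)(r_1 + n - r_2) = n(n + 3/2).
Evaluating step by step (a_0 = 1):
  n = 1: D(1) = 1(1 + 3/2) = 5/2; numerator = -4(1) = -4; a_1 = (-4)/(5/2) = -8/5
  n = 2: D(2) = 2(2 + 3/2) = 7; numerator = -4(-8/5) - 1(1) = 27/5; a_2 = (27/5)/(7) = 27/35
  n = 3: D(3) = 3(3 + 3/2) = 27/2; numerator = -4(27/35) - 1(-8/5) = -52/35; a_3 = (-52/35)/(27/2) = -104/945
  n = 4: D(4) = 4(4 + 3/2) = 22; numerator = -4(-104/945) - 1(27/35) = -313/945; a_4 = (-313/945)/(22) = -313/20790
  n = 5: D(5) = 5(5 + 3/2) = 65/2; numerator = -4(-313/20790) - 1(-104/945) = 118/693; a_5 = (118/693)/(65/2) = 236/45045

r = 1; a_0 = 1; a_1 = -8/5; a_2 = 27/35; a_3 = -104/945; a_4 = -313/20790; a_5 = 236/45045


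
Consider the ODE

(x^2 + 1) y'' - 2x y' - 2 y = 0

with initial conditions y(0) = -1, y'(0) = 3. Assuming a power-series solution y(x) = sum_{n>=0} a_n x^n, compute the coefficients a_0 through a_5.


Ansatz: y(x) = sum_{n>=0} a_n x^n, so y'(x) = sum_{n>=1} n a_n x^(n-1) and y''(x) = sum_{n>=2} n(n-1) a_n x^(n-2).
Substitute into P(x) y'' + Q(x) y' + R(x) y = 0 with P(x) = x^2 + 1, Q(x) = -2x, R(x) = -2, and match powers of x.
Initial conditions: a_0 = -1, a_1 = 3.
Setting the coefficient of each power of x to zero and solving order by order (substituting the coefficients already found):
  x^0: 2 a_2 - 2 a_0 = 0  ->  2 a_2 = 2 a_0 = -2  ->  a_2 = -1
  x^1: 6 a_3 - 4 a_1 = 0  ->  6 a_3 = 4 a_1 = 12  ->  a_3 = 2
  x^2: 12 a_4 - 4 a_2 = 0  ->  12 a_4 = 4 a_2 = -4  ->  a_4 = -1/3
  x^3: 20 a_5 - 2 a_3 = 0  ->  20 a_5 = 2 a_3 = 4  ->  a_5 = 1/5
Truncated series: y(x) = -1 + 3 x - x^2 + 2 x^3 - (1/3) x^4 + (1/5) x^5 + O(x^6).

a_0 = -1; a_1 = 3; a_2 = -1; a_3 = 2; a_4 = -1/3; a_5 = 1/5
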